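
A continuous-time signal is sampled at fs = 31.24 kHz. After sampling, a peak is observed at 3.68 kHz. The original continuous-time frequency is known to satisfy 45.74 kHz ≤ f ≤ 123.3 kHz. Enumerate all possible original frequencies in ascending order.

58.8 kHz, 66.16 kHz, 90.04 kHz, 97.4 kHz, 121.28 kHz

Frequencies that alias to 3.68 kHz are k·fs ± 3.68 kHz for integer k ≥ 0.
k=0: 3.68 kHz.
k=1: 27.56 kHz, 34.92 kHz.
k=2: 58.8 kHz, 66.16 kHz.
k=3: 90.04 kHz, 97.4 kHz.
k=4: 121.28 kHz, 128.64 kHz.
k=5: 152.52 kHz, 159.88 kHz.
Within [45.74 kHz, 123.3 kHz]: 58.8 kHz, 66.16 kHz, 90.04 kHz, 97.4 kHz, 121.28 kHz.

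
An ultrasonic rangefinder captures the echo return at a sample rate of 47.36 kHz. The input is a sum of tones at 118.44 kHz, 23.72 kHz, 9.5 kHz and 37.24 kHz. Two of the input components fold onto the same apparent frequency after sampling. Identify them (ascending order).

23.72 kHz, 118.44 kHz

fs/2 = 23.68 kHz.
118.44 kHz mod fs = 23.72 kHz.
23.72 kHz > fs/2 = 23.68 kHz, folds to fs − 23.72 kHz = 23.64 kHz.
23.72 kHz > fs/2 = 23.68 kHz, folds to fs − 23.72 kHz = 23.64 kHz.
9.5 kHz ≤ fs/2 = 23.68 kHz, passes unchanged.
37.24 kHz > fs/2 = 23.68 kHz, folds to fs − 37.24 kHz = 10.12 kHz.
23.72 kHz and 118.44 kHz both map to 23.64 kHz.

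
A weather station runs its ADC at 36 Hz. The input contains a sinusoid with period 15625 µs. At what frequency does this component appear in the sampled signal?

T = 15625 µs → f = 1/T = 64 Hz.
64 Hz mod fs = 28 Hz.
28 Hz > fs/2 = 18 Hz, folds to fs − 28 Hz = 8 Hz.

8 Hz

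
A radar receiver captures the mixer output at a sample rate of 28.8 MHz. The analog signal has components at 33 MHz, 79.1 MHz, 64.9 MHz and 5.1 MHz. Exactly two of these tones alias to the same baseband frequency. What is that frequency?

7.3 MHz

fs/2 = 14.4 MHz.
33 MHz mod fs = 4.2 MHz.
4.2 MHz ≤ fs/2 = 14.4 MHz, appears at 4.2 MHz.
79.1 MHz mod fs = 21.5 MHz.
21.5 MHz > fs/2 = 14.4 MHz, folds to fs − 21.5 MHz = 7.3 MHz.
64.9 MHz mod fs = 7.3 MHz.
7.3 MHz ≤ fs/2 = 14.4 MHz, appears at 7.3 MHz.
5.1 MHz ≤ fs/2 = 14.4 MHz, passes unchanged.
64.9 MHz and 79.1 MHz both map to 7.3 MHz.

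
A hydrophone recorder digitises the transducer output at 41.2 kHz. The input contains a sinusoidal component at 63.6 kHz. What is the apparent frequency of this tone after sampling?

18.8 kHz

63.6 kHz mod fs = 22.4 kHz.
22.4 kHz > fs/2 = 20.6 kHz, folds to fs − 22.4 kHz = 18.8 kHz.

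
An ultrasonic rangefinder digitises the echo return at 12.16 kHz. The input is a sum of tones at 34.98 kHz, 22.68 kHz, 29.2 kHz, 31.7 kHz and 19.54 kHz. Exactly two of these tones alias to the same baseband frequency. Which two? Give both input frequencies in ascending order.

19.54 kHz, 31.7 kHz

fs/2 = 6.08 kHz.
34.98 kHz mod fs = 10.66 kHz.
10.66 kHz > fs/2 = 6.08 kHz, folds to fs − 10.66 kHz = 1.5 kHz.
22.68 kHz mod fs = 10.52 kHz.
10.52 kHz > fs/2 = 6.08 kHz, folds to fs − 10.52 kHz = 1.64 kHz.
29.2 kHz mod fs = 4.88 kHz.
4.88 kHz ≤ fs/2 = 6.08 kHz, appears at 4.88 kHz.
31.7 kHz mod fs = 7.38 kHz.
7.38 kHz > fs/2 = 6.08 kHz, folds to fs − 7.38 kHz = 4.78 kHz.
19.54 kHz mod fs = 7.38 kHz.
7.38 kHz > fs/2 = 6.08 kHz, folds to fs − 7.38 kHz = 4.78 kHz.
19.54 kHz and 31.7 kHz both map to 4.78 kHz.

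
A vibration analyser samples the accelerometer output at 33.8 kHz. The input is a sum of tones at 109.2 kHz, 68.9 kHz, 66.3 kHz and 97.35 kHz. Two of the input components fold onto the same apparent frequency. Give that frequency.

fs/2 = 16.9 kHz.
109.2 kHz mod fs = 7.8 kHz.
7.8 kHz ≤ fs/2 = 16.9 kHz, appears at 7.8 kHz.
68.9 kHz mod fs = 1.3 kHz.
1.3 kHz ≤ fs/2 = 16.9 kHz, appears at 1.3 kHz.
66.3 kHz mod fs = 32.5 kHz.
32.5 kHz > fs/2 = 16.9 kHz, folds to fs − 32.5 kHz = 1.3 kHz.
97.35 kHz mod fs = 29.75 kHz.
29.75 kHz > fs/2 = 16.9 kHz, folds to fs − 29.75 kHz = 4.05 kHz.
66.3 kHz and 68.9 kHz both map to 1.3 kHz.

1.3 kHz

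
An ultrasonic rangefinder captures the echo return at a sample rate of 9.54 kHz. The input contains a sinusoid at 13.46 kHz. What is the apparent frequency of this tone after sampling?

3.92 kHz

13.46 kHz mod fs = 3.92 kHz.
3.92 kHz ≤ fs/2 = 4.77 kHz, appears at 3.92 kHz.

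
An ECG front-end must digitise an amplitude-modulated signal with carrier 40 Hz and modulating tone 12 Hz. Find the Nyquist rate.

104 Hz

AM sidebands sit at fc ± fm = 28 Hz and 52 Hz.
Highest-frequency component: 52 Hz.
Nyquist rate = 2 × 52 Hz = 104 Hz.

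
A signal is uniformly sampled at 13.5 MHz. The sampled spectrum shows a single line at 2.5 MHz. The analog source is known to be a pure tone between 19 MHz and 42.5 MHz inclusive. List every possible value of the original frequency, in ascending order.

24.5 MHz, 29.5 MHz, 38 MHz

Frequencies that alias to 2.5 MHz are k·fs ± 2.5 MHz for integer k ≥ 0.
k=0: 2.5 MHz.
k=1: 11 MHz, 16 MHz.
k=2: 24.5 MHz, 29.5 MHz.
k=3: 38 MHz, 43 MHz.
k=4: 51.5 MHz, 56.5 MHz.
Within [19 MHz, 42.5 MHz]: 24.5 MHz, 29.5 MHz, 38 MHz.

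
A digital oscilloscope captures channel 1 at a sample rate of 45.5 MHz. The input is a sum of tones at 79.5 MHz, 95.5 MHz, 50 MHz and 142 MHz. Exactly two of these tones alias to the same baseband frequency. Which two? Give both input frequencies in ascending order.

50 MHz, 95.5 MHz

fs/2 = 22.75 MHz.
79.5 MHz mod fs = 34 MHz.
34 MHz > fs/2 = 22.75 MHz, folds to fs − 34 MHz = 11.5 MHz.
95.5 MHz mod fs = 4.5 MHz.
4.5 MHz ≤ fs/2 = 22.75 MHz, appears at 4.5 MHz.
50 MHz mod fs = 4.5 MHz.
4.5 MHz ≤ fs/2 = 22.75 MHz, appears at 4.5 MHz.
142 MHz mod fs = 5.5 MHz.
5.5 MHz ≤ fs/2 = 22.75 MHz, appears at 5.5 MHz.
50 MHz and 95.5 MHz both map to 4.5 MHz.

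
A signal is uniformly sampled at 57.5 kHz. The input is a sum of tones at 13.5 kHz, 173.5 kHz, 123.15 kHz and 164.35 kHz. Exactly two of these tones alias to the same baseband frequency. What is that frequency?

8.15 kHz

fs/2 = 28.75 kHz.
13.5 kHz ≤ fs/2 = 28.75 kHz, passes unchanged.
173.5 kHz mod fs = 1 kHz.
1 kHz ≤ fs/2 = 28.75 kHz, appears at 1 kHz.
123.15 kHz mod fs = 8.15 kHz.
8.15 kHz ≤ fs/2 = 28.75 kHz, appears at 8.15 kHz.
164.35 kHz mod fs = 49.35 kHz.
49.35 kHz > fs/2 = 28.75 kHz, folds to fs − 49.35 kHz = 8.15 kHz.
123.15 kHz and 164.35 kHz both map to 8.15 kHz.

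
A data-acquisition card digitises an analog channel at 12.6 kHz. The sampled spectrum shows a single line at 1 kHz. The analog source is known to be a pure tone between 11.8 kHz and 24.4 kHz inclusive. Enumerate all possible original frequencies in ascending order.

13.6 kHz, 24.2 kHz

Frequencies that alias to 1 kHz are k·fs ± 1 kHz for integer k ≥ 0.
k=0: 1 kHz.
k=1: 11.6 kHz, 13.6 kHz.
k=2: 24.2 kHz, 26.2 kHz.
k=3: 36.8 kHz, 38.8 kHz.
Within [11.8 kHz, 24.4 kHz]: 13.6 kHz, 24.2 kHz.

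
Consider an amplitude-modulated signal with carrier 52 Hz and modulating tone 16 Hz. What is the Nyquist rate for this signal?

AM sidebands sit at fc ± fm = 36 Hz and 68 Hz.
Highest-frequency component: 68 Hz.
Nyquist rate = 2 × 68 Hz = 136 Hz.

136 Hz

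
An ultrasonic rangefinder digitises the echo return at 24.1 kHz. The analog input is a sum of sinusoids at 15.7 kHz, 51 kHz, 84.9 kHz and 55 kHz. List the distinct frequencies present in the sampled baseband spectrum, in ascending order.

fs/2 = 12.05 kHz.
15.7 kHz > fs/2 = 12.05 kHz, folds to fs − 15.7 kHz = 8.4 kHz.
51 kHz mod fs = 2.8 kHz.
2.8 kHz ≤ fs/2 = 12.05 kHz, appears at 2.8 kHz.
84.9 kHz mod fs = 12.6 kHz.
12.6 kHz > fs/2 = 12.05 kHz, folds to fs − 12.6 kHz = 11.5 kHz.
55 kHz mod fs = 6.8 kHz.
6.8 kHz ≤ fs/2 = 12.05 kHz, appears at 6.8 kHz.
Distinct values: {2.8 kHz, 6.8 kHz, 8.4 kHz, 11.5 kHz}.

2.8 kHz, 6.8 kHz, 8.4 kHz, 11.5 kHz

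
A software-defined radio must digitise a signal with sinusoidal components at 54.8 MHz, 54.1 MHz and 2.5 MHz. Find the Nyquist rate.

109.6 MHz

Highest-frequency component: 54.8 MHz.
Nyquist rate = 2 × 54.8 MHz = 109.6 MHz.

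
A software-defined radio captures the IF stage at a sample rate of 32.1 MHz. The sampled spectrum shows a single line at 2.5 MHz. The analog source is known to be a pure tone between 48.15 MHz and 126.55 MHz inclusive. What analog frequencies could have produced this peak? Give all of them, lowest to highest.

Frequencies that alias to 2.5 MHz are k·fs ± 2.5 MHz for integer k ≥ 0.
k=0: 2.5 MHz.
k=1: 29.6 MHz, 34.6 MHz.
k=2: 61.7 MHz, 66.7 MHz.
k=3: 93.8 MHz, 98.8 MHz.
k=4: 125.9 MHz, 130.9 MHz.
k=5: 158 MHz, 163 MHz.
Within [48.15 MHz, 126.55 MHz]: 61.7 MHz, 66.7 MHz, 93.8 MHz, 98.8 MHz, 125.9 MHz.

61.7 MHz, 66.7 MHz, 93.8 MHz, 98.8 MHz, 125.9 MHz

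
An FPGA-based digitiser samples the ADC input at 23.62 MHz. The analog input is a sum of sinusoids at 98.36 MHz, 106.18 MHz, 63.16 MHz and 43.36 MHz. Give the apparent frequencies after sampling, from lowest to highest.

3.88 MHz, 7.7 MHz, 11.7 MHz

fs/2 = 11.81 MHz.
98.36 MHz mod fs = 3.88 MHz.
3.88 MHz ≤ fs/2 = 11.81 MHz, appears at 3.88 MHz.
106.18 MHz mod fs = 11.7 MHz.
11.7 MHz ≤ fs/2 = 11.81 MHz, appears at 11.7 MHz.
63.16 MHz mod fs = 15.92 MHz.
15.92 MHz > fs/2 = 11.81 MHz, folds to fs − 15.92 MHz = 7.7 MHz.
43.36 MHz mod fs = 19.74 MHz.
19.74 MHz > fs/2 = 11.81 MHz, folds to fs − 19.74 MHz = 3.88 MHz.
Distinct values: {3.88 MHz, 7.7 MHz, 11.7 MHz}.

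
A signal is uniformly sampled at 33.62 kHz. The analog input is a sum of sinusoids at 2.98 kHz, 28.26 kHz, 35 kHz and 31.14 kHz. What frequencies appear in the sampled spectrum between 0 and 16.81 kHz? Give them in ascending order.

1.38 kHz, 2.48 kHz, 2.98 kHz, 5.36 kHz

fs/2 = 16.81 kHz.
2.98 kHz ≤ fs/2 = 16.81 kHz, passes unchanged.
28.26 kHz > fs/2 = 16.81 kHz, folds to fs − 28.26 kHz = 5.36 kHz.
35 kHz mod fs = 1.38 kHz.
1.38 kHz ≤ fs/2 = 16.81 kHz, appears at 1.38 kHz.
31.14 kHz > fs/2 = 16.81 kHz, folds to fs − 31.14 kHz = 2.48 kHz.
Distinct values: {1.38 kHz, 2.48 kHz, 2.98 kHz, 5.36 kHz}.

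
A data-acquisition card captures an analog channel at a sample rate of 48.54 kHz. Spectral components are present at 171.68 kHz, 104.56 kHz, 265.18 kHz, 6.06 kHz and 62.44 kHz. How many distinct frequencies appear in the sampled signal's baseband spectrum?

4

fs/2 = 24.27 kHz.
171.68 kHz mod fs = 26.06 kHz.
26.06 kHz > fs/2 = 24.27 kHz, folds to fs − 26.06 kHz = 22.48 kHz.
104.56 kHz mod fs = 7.48 kHz.
7.48 kHz ≤ fs/2 = 24.27 kHz, appears at 7.48 kHz.
265.18 kHz mod fs = 22.48 kHz.
22.48 kHz ≤ fs/2 = 24.27 kHz, appears at 22.48 kHz.
6.06 kHz ≤ fs/2 = 24.27 kHz, passes unchanged.
62.44 kHz mod fs = 13.9 kHz.
13.9 kHz ≤ fs/2 = 24.27 kHz, appears at 13.9 kHz.
Distinct values: {6.06 kHz, 7.48 kHz, 13.9 kHz, 22.48 kHz} → 4.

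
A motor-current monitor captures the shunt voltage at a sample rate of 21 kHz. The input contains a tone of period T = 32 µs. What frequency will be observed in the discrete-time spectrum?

10.25 kHz

T = 32 µs → f = 1/T = 31.25 kHz.
31.25 kHz mod fs = 10.25 kHz.
10.25 kHz ≤ fs/2 = 10.5 kHz, appears at 10.25 kHz.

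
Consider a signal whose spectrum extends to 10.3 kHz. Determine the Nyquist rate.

20.6 kHz

Nyquist rate = 2 × 10.3 kHz = 20.6 kHz.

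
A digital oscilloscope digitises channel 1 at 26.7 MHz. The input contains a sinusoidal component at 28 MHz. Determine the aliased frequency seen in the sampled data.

28 MHz mod fs = 1.3 MHz.
1.3 MHz ≤ fs/2 = 13.35 MHz, appears at 1.3 MHz.

1.3 MHz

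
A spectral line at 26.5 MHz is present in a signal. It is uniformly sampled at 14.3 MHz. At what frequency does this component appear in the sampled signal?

26.5 MHz mod fs = 12.2 MHz.
12.2 MHz > fs/2 = 7.15 MHz, folds to fs − 12.2 MHz = 2.1 MHz.

2.1 MHz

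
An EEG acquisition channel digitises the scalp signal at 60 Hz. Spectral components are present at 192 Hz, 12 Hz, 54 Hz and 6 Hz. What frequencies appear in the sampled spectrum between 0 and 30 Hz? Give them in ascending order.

fs/2 = 30 Hz.
192 Hz mod fs = 12 Hz.
12 Hz ≤ fs/2 = 30 Hz, appears at 12 Hz.
12 Hz ≤ fs/2 = 30 Hz, passes unchanged.
54 Hz > fs/2 = 30 Hz, folds to fs − 54 Hz = 6 Hz.
6 Hz ≤ fs/2 = 30 Hz, passes unchanged.
Distinct values: {6 Hz, 12 Hz}.

6 Hz, 12 Hz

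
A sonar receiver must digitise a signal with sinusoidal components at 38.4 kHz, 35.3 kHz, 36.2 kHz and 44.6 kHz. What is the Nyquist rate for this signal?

Highest-frequency component: 44.6 kHz.
Nyquist rate = 2 × 44.6 kHz = 89.2 kHz.

89.2 kHz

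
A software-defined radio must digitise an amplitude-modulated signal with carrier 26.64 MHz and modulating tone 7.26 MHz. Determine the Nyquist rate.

67.8 MHz

AM sidebands sit at fc ± fm = 19.38 MHz and 33.9 MHz.
Highest-frequency component: 33.9 MHz.
Nyquist rate = 2 × 33.9 MHz = 67.8 MHz.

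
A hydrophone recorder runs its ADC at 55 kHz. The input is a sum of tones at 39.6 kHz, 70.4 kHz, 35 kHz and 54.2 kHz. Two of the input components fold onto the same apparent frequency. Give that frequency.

15.4 kHz

fs/2 = 27.5 kHz.
39.6 kHz > fs/2 = 27.5 kHz, folds to fs − 39.6 kHz = 15.4 kHz.
70.4 kHz mod fs = 15.4 kHz.
15.4 kHz ≤ fs/2 = 27.5 kHz, appears at 15.4 kHz.
35 kHz > fs/2 = 27.5 kHz, folds to fs − 35 kHz = 20 kHz.
54.2 kHz > fs/2 = 27.5 kHz, folds to fs − 54.2 kHz = 0.8 kHz.
39.6 kHz and 70.4 kHz both map to 15.4 kHz.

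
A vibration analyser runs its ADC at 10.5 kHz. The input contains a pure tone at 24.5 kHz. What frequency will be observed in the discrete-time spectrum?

3.5 kHz

24.5 kHz mod fs = 3.5 kHz.
3.5 kHz ≤ fs/2 = 5.25 kHz, appears at 3.5 kHz.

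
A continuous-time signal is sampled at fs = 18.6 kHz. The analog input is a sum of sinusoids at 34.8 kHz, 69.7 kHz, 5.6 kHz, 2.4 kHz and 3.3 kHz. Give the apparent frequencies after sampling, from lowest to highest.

2.4 kHz, 3.3 kHz, 4.7 kHz, 5.6 kHz

fs/2 = 9.3 kHz.
34.8 kHz mod fs = 16.2 kHz.
16.2 kHz > fs/2 = 9.3 kHz, folds to fs − 16.2 kHz = 2.4 kHz.
69.7 kHz mod fs = 13.9 kHz.
13.9 kHz > fs/2 = 9.3 kHz, folds to fs − 13.9 kHz = 4.7 kHz.
5.6 kHz ≤ fs/2 = 9.3 kHz, passes unchanged.
2.4 kHz ≤ fs/2 = 9.3 kHz, passes unchanged.
3.3 kHz ≤ fs/2 = 9.3 kHz, passes unchanged.
Distinct values: {2.4 kHz, 3.3 kHz, 4.7 kHz, 5.6 kHz}.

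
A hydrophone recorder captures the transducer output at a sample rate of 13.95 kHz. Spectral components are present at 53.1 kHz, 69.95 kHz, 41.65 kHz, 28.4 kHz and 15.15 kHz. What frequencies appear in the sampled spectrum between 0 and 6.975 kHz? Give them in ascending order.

0.2 kHz, 0.5 kHz, 1.2 kHz, 2.7 kHz

fs/2 = 6.975 kHz.
53.1 kHz mod fs = 11.25 kHz.
11.25 kHz > fs/2 = 6.975 kHz, folds to fs − 11.25 kHz = 2.7 kHz.
69.95 kHz mod fs = 0.2 kHz.
0.2 kHz ≤ fs/2 = 6.975 kHz, appears at 0.2 kHz.
41.65 kHz mod fs = 13.75 kHz.
13.75 kHz > fs/2 = 6.975 kHz, folds to fs − 13.75 kHz = 0.2 kHz.
28.4 kHz mod fs = 0.5 kHz.
0.5 kHz ≤ fs/2 = 6.975 kHz, appears at 0.5 kHz.
15.15 kHz mod fs = 1.2 kHz.
1.2 kHz ≤ fs/2 = 6.975 kHz, appears at 1.2 kHz.
Distinct values: {0.2 kHz, 0.5 kHz, 1.2 kHz, 2.7 kHz}.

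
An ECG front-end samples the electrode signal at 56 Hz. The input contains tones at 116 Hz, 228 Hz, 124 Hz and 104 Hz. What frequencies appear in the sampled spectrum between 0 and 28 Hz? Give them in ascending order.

4 Hz, 8 Hz, 12 Hz

fs/2 = 28 Hz.
116 Hz mod fs = 4 Hz.
4 Hz ≤ fs/2 = 28 Hz, appears at 4 Hz.
228 Hz mod fs = 4 Hz.
4 Hz ≤ fs/2 = 28 Hz, appears at 4 Hz.
124 Hz mod fs = 12 Hz.
12 Hz ≤ fs/2 = 28 Hz, appears at 12 Hz.
104 Hz mod fs = 48 Hz.
48 Hz > fs/2 = 28 Hz, folds to fs − 48 Hz = 8 Hz.
Distinct values: {4 Hz, 8 Hz, 12 Hz}.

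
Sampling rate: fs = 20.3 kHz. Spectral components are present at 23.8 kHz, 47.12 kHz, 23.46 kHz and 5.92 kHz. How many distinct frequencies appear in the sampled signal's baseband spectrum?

fs/2 = 10.15 kHz.
23.8 kHz mod fs = 3.5 kHz.
3.5 kHz ≤ fs/2 = 10.15 kHz, appears at 3.5 kHz.
47.12 kHz mod fs = 6.52 kHz.
6.52 kHz ≤ fs/2 = 10.15 kHz, appears at 6.52 kHz.
23.46 kHz mod fs = 3.16 kHz.
3.16 kHz ≤ fs/2 = 10.15 kHz, appears at 3.16 kHz.
5.92 kHz ≤ fs/2 = 10.15 kHz, passes unchanged.
Distinct values: {3.16 kHz, 3.5 kHz, 5.92 kHz, 6.52 kHz} → 4.

4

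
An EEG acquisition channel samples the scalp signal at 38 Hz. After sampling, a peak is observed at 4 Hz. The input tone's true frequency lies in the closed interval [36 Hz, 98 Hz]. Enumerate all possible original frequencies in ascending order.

42 Hz, 72 Hz, 80 Hz

Frequencies that alias to 4 Hz are k·fs ± 4 Hz for integer k ≥ 0.
k=0: 4 Hz.
k=1: 34 Hz, 42 Hz.
k=2: 72 Hz, 80 Hz.
k=3: 110 Hz, 118 Hz.
Within [36 Hz, 98 Hz]: 42 Hz, 72 Hz, 80 Hz.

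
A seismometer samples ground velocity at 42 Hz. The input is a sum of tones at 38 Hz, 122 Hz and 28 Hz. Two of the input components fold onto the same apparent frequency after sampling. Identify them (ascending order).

38 Hz, 122 Hz

fs/2 = 21 Hz.
38 Hz > fs/2 = 21 Hz, folds to fs − 38 Hz = 4 Hz.
122 Hz mod fs = 38 Hz.
38 Hz > fs/2 = 21 Hz, folds to fs − 38 Hz = 4 Hz.
28 Hz > fs/2 = 21 Hz, folds to fs − 28 Hz = 14 Hz.
38 Hz and 122 Hz both map to 4 Hz.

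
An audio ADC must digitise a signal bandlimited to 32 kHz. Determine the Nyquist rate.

64 kHz

Nyquist rate = 2 × 32 kHz = 64 kHz.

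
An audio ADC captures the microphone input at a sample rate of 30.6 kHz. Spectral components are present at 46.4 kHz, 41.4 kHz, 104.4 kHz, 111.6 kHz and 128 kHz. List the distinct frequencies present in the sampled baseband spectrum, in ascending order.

fs/2 = 15.3 kHz.
46.4 kHz mod fs = 15.8 kHz.
15.8 kHz > fs/2 = 15.3 kHz, folds to fs − 15.8 kHz = 14.8 kHz.
41.4 kHz mod fs = 10.8 kHz.
10.8 kHz ≤ fs/2 = 15.3 kHz, appears at 10.8 kHz.
104.4 kHz mod fs = 12.6 kHz.
12.6 kHz ≤ fs/2 = 15.3 kHz, appears at 12.6 kHz.
111.6 kHz mod fs = 19.8 kHz.
19.8 kHz > fs/2 = 15.3 kHz, folds to fs − 19.8 kHz = 10.8 kHz.
128 kHz mod fs = 5.6 kHz.
5.6 kHz ≤ fs/2 = 15.3 kHz, appears at 5.6 kHz.
Distinct values: {5.6 kHz, 10.8 kHz, 12.6 kHz, 14.8 kHz}.

5.6 kHz, 10.8 kHz, 12.6 kHz, 14.8 kHz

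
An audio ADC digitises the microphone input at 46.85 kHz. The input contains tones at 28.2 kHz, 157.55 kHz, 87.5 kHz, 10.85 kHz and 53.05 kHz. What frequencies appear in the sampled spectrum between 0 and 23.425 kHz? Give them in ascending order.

6.2 kHz, 10.85 kHz, 17 kHz, 18.65 kHz

fs/2 = 23.425 kHz.
28.2 kHz > fs/2 = 23.425 kHz, folds to fs − 28.2 kHz = 18.65 kHz.
157.55 kHz mod fs = 17 kHz.
17 kHz ≤ fs/2 = 23.425 kHz, appears at 17 kHz.
87.5 kHz mod fs = 40.65 kHz.
40.65 kHz > fs/2 = 23.425 kHz, folds to fs − 40.65 kHz = 6.2 kHz.
10.85 kHz ≤ fs/2 = 23.425 kHz, passes unchanged.
53.05 kHz mod fs = 6.2 kHz.
6.2 kHz ≤ fs/2 = 23.425 kHz, appears at 6.2 kHz.
Distinct values: {6.2 kHz, 10.85 kHz, 17 kHz, 18.65 kHz}.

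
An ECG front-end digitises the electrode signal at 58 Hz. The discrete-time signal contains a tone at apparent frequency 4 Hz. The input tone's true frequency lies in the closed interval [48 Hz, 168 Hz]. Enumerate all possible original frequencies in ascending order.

Frequencies that alias to 4 Hz are k·fs ± 4 Hz for integer k ≥ 0.
k=0: 4 Hz.
k=1: 54 Hz, 62 Hz.
k=2: 112 Hz, 120 Hz.
k=3: 170 Hz, 178 Hz.
Within [48 Hz, 168 Hz]: 54 Hz, 62 Hz, 112 Hz, 120 Hz.

54 Hz, 62 Hz, 112 Hz, 120 Hz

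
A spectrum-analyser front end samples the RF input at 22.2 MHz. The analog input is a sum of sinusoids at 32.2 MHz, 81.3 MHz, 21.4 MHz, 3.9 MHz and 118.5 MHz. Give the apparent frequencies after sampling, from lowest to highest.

fs/2 = 11.1 MHz.
32.2 MHz mod fs = 10 MHz.
10 MHz ≤ fs/2 = 11.1 MHz, appears at 10 MHz.
81.3 MHz mod fs = 14.7 MHz.
14.7 MHz > fs/2 = 11.1 MHz, folds to fs − 14.7 MHz = 7.5 MHz.
21.4 MHz > fs/2 = 11.1 MHz, folds to fs − 21.4 MHz = 0.8 MHz.
3.9 MHz ≤ fs/2 = 11.1 MHz, passes unchanged.
118.5 MHz mod fs = 7.5 MHz.
7.5 MHz ≤ fs/2 = 11.1 MHz, appears at 7.5 MHz.
Distinct values: {0.8 MHz, 3.9 MHz, 7.5 MHz, 10 MHz}.

0.8 MHz, 3.9 MHz, 7.5 MHz, 10 MHz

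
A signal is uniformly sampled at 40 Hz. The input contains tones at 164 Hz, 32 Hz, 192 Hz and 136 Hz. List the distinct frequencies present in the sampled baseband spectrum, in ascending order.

4 Hz, 8 Hz, 16 Hz

fs/2 = 20 Hz.
164 Hz mod fs = 4 Hz.
4 Hz ≤ fs/2 = 20 Hz, appears at 4 Hz.
32 Hz > fs/2 = 20 Hz, folds to fs − 32 Hz = 8 Hz.
192 Hz mod fs = 32 Hz.
32 Hz > fs/2 = 20 Hz, folds to fs − 32 Hz = 8 Hz.
136 Hz mod fs = 16 Hz.
16 Hz ≤ fs/2 = 20 Hz, appears at 16 Hz.
Distinct values: {4 Hz, 8 Hz, 16 Hz}.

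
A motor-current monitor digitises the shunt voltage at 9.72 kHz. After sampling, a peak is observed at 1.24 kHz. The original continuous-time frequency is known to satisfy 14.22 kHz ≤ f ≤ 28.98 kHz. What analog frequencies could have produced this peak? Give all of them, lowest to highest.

18.2 kHz, 20.68 kHz, 27.92 kHz

Frequencies that alias to 1.24 kHz are k·fs ± 1.24 kHz for integer k ≥ 0.
k=0: 1.24 kHz.
k=1: 8.48 kHz, 10.96 kHz.
k=2: 18.2 kHz, 20.68 kHz.
k=3: 27.92 kHz, 30.4 kHz.
k=4: 37.64 kHz, 40.12 kHz.
Within [14.22 kHz, 28.98 kHz]: 18.2 kHz, 20.68 kHz, 27.92 kHz.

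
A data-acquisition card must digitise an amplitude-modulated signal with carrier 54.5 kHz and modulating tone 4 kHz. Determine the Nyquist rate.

AM sidebands sit at fc ± fm = 50.5 kHz and 58.5 kHz.
Highest-frequency component: 58.5 kHz.
Nyquist rate = 2 × 58.5 kHz = 117 kHz.

117 kHz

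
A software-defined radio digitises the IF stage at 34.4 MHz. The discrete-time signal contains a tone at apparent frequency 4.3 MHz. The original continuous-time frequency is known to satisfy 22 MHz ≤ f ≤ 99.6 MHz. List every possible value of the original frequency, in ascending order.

30.1 MHz, 38.7 MHz, 64.5 MHz, 73.1 MHz, 98.9 MHz

Frequencies that alias to 4.3 MHz are k·fs ± 4.3 MHz for integer k ≥ 0.
k=0: 4.3 MHz.
k=1: 30.1 MHz, 38.7 MHz.
k=2: 64.5 MHz, 73.1 MHz.
k=3: 98.9 MHz, 107.5 MHz.
k=4: 133.3 MHz, 141.9 MHz.
Within [22 MHz, 99.6 MHz]: 30.1 MHz, 38.7 MHz, 64.5 MHz, 73.1 MHz, 98.9 MHz.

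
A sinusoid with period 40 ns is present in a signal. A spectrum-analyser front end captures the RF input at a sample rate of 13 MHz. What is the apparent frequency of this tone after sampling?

1 MHz

T = 40 ns → f = 1/T = 25 MHz.
25 MHz mod fs = 12 MHz.
12 MHz > fs/2 = 6.5 MHz, folds to fs − 12 MHz = 1 MHz.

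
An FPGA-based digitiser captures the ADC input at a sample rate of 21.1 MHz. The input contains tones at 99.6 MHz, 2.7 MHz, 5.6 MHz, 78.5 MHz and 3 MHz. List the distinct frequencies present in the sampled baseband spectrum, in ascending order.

fs/2 = 10.55 MHz.
99.6 MHz mod fs = 15.2 MHz.
15.2 MHz > fs/2 = 10.55 MHz, folds to fs − 15.2 MHz = 5.9 MHz.
2.7 MHz ≤ fs/2 = 10.55 MHz, passes unchanged.
5.6 MHz ≤ fs/2 = 10.55 MHz, passes unchanged.
78.5 MHz mod fs = 15.2 MHz.
15.2 MHz > fs/2 = 10.55 MHz, folds to fs − 15.2 MHz = 5.9 MHz.
3 MHz ≤ fs/2 = 10.55 MHz, passes unchanged.
Distinct values: {2.7 MHz, 3 MHz, 5.6 MHz, 5.9 MHz}.

2.7 MHz, 3 MHz, 5.6 MHz, 5.9 MHz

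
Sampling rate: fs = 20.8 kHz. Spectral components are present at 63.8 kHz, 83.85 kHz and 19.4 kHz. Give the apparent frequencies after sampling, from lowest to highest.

fs/2 = 10.4 kHz.
63.8 kHz mod fs = 1.4 kHz.
1.4 kHz ≤ fs/2 = 10.4 kHz, appears at 1.4 kHz.
83.85 kHz mod fs = 0.65 kHz.
0.65 kHz ≤ fs/2 = 10.4 kHz, appears at 0.65 kHz.
19.4 kHz > fs/2 = 10.4 kHz, folds to fs − 19.4 kHz = 1.4 kHz.
Distinct values: {0.65 kHz, 1.4 kHz}.

0.65 kHz, 1.4 kHz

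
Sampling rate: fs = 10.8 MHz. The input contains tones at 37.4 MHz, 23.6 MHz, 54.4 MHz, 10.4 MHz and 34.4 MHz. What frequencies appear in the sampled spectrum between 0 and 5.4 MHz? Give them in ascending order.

fs/2 = 5.4 MHz.
37.4 MHz mod fs = 5 MHz.
5 MHz ≤ fs/2 = 5.4 MHz, appears at 5 MHz.
23.6 MHz mod fs = 2 MHz.
2 MHz ≤ fs/2 = 5.4 MHz, appears at 2 MHz.
54.4 MHz mod fs = 0.4 MHz.
0.4 MHz ≤ fs/2 = 5.4 MHz, appears at 0.4 MHz.
10.4 MHz > fs/2 = 5.4 MHz, folds to fs − 10.4 MHz = 0.4 MHz.
34.4 MHz mod fs = 2 MHz.
2 MHz ≤ fs/2 = 5.4 MHz, appears at 2 MHz.
Distinct values: {0.4 MHz, 2 MHz, 5 MHz}.

0.4 MHz, 2 MHz, 5 MHz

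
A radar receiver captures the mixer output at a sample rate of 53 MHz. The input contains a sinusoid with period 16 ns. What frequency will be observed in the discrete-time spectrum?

T = 16 ns → f = 1/T = 62.5 MHz.
62.5 MHz mod fs = 9.5 MHz.
9.5 MHz ≤ fs/2 = 26.5 MHz, appears at 9.5 MHz.

9.5 MHz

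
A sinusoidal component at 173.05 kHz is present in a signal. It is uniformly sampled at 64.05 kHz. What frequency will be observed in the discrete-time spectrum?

19.1 kHz

173.05 kHz mod fs = 44.95 kHz.
44.95 kHz > fs/2 = 32.025 kHz, folds to fs − 44.95 kHz = 19.1 kHz.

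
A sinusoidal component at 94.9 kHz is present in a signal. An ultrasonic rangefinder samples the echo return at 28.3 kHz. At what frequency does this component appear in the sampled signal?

94.9 kHz mod fs = 10 kHz.
10 kHz ≤ fs/2 = 14.15 kHz, appears at 10 kHz.

10 kHz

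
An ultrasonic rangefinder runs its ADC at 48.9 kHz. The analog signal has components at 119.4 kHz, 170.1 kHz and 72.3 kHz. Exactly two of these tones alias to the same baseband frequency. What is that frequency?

fs/2 = 24.45 kHz.
119.4 kHz mod fs = 21.6 kHz.
21.6 kHz ≤ fs/2 = 24.45 kHz, appears at 21.6 kHz.
170.1 kHz mod fs = 23.4 kHz.
23.4 kHz ≤ fs/2 = 24.45 kHz, appears at 23.4 kHz.
72.3 kHz mod fs = 23.4 kHz.
23.4 kHz ≤ fs/2 = 24.45 kHz, appears at 23.4 kHz.
72.3 kHz and 170.1 kHz both map to 23.4 kHz.

23.4 kHz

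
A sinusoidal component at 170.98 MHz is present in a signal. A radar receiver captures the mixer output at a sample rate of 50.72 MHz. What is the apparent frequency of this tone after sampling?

170.98 MHz mod fs = 18.82 MHz.
18.82 MHz ≤ fs/2 = 25.36 MHz, appears at 18.82 MHz.

18.82 MHz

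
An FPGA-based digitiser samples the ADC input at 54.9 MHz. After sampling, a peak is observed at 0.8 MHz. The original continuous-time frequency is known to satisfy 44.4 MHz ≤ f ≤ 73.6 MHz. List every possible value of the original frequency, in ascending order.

54.1 MHz, 55.7 MHz

Frequencies that alias to 0.8 MHz are k·fs ± 0.8 MHz for integer k ≥ 0.
k=0: 0.8 MHz.
k=1: 54.1 MHz, 55.7 MHz.
k=2: 109 MHz, 110.6 MHz.
Within [44.4 MHz, 73.6 MHz]: 54.1 MHz, 55.7 MHz.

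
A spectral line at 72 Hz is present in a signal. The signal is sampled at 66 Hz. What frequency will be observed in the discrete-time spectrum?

72 Hz mod fs = 6 Hz.
6 Hz ≤ fs/2 = 33 Hz, appears at 6 Hz.

6 Hz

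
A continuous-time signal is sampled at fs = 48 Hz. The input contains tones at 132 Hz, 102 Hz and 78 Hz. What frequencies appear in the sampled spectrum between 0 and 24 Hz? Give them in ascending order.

6 Hz, 12 Hz, 18 Hz

fs/2 = 24 Hz.
132 Hz mod fs = 36 Hz.
36 Hz > fs/2 = 24 Hz, folds to fs − 36 Hz = 12 Hz.
102 Hz mod fs = 6 Hz.
6 Hz ≤ fs/2 = 24 Hz, appears at 6 Hz.
78 Hz mod fs = 30 Hz.
30 Hz > fs/2 = 24 Hz, folds to fs − 30 Hz = 18 Hz.
Distinct values: {6 Hz, 12 Hz, 18 Hz}.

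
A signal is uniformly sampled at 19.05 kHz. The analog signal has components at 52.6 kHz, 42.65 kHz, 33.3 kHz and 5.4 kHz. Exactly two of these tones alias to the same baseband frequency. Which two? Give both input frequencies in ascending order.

42.65 kHz, 52.6 kHz

fs/2 = 9.525 kHz.
52.6 kHz mod fs = 14.5 kHz.
14.5 kHz > fs/2 = 9.525 kHz, folds to fs − 14.5 kHz = 4.55 kHz.
42.65 kHz mod fs = 4.55 kHz.
4.55 kHz ≤ fs/2 = 9.525 kHz, appears at 4.55 kHz.
33.3 kHz mod fs = 14.25 kHz.
14.25 kHz > fs/2 = 9.525 kHz, folds to fs − 14.25 kHz = 4.8 kHz.
5.4 kHz ≤ fs/2 = 9.525 kHz, passes unchanged.
42.65 kHz and 52.6 kHz both map to 4.55 kHz.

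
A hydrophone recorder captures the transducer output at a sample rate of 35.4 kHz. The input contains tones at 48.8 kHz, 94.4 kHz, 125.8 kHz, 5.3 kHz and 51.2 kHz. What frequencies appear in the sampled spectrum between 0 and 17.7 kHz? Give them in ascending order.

5.3 kHz, 11.8 kHz, 13.4 kHz, 15.8 kHz

fs/2 = 17.7 kHz.
48.8 kHz mod fs = 13.4 kHz.
13.4 kHz ≤ fs/2 = 17.7 kHz, appears at 13.4 kHz.
94.4 kHz mod fs = 23.6 kHz.
23.6 kHz > fs/2 = 17.7 kHz, folds to fs − 23.6 kHz = 11.8 kHz.
125.8 kHz mod fs = 19.6 kHz.
19.6 kHz > fs/2 = 17.7 kHz, folds to fs − 19.6 kHz = 15.8 kHz.
5.3 kHz ≤ fs/2 = 17.7 kHz, passes unchanged.
51.2 kHz mod fs = 15.8 kHz.
15.8 kHz ≤ fs/2 = 17.7 kHz, appears at 15.8 kHz.
Distinct values: {5.3 kHz, 11.8 kHz, 13.4 kHz, 15.8 kHz}.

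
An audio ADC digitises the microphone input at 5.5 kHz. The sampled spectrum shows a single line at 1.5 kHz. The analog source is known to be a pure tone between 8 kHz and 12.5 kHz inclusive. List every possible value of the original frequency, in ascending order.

9.5 kHz, 12.5 kHz

Frequencies that alias to 1.5 kHz are k·fs ± 1.5 kHz for integer k ≥ 0.
k=0: 1.5 kHz.
k=1: 4 kHz, 7 kHz.
k=2: 9.5 kHz, 12.5 kHz.
k=3: 15 kHz, 18 kHz.
Within [8 kHz, 12.5 kHz]: 9.5 kHz, 12.5 kHz.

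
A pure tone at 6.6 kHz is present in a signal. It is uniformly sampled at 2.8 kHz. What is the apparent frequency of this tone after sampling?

6.6 kHz mod fs = 1 kHz.
1 kHz ≤ fs/2 = 1.4 kHz, appears at 1 kHz.

1 kHz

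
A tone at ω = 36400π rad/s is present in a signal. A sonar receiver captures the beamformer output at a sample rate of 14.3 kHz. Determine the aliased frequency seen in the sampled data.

ω = 36400π rad/s → f = ω/(2π) = 18200 Hz = 18.2 kHz.
18.2 kHz mod fs = 3.9 kHz.
3.9 kHz ≤ fs/2 = 7.15 kHz, appears at 3.9 kHz.

3.9 kHz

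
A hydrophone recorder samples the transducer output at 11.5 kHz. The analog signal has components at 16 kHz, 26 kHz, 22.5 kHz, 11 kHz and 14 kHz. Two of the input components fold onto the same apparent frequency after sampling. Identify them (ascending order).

fs/2 = 5.75 kHz.
16 kHz mod fs = 4.5 kHz.
4.5 kHz ≤ fs/2 = 5.75 kHz, appears at 4.5 kHz.
26 kHz mod fs = 3 kHz.
3 kHz ≤ fs/2 = 5.75 kHz, appears at 3 kHz.
22.5 kHz mod fs = 11 kHz.
11 kHz > fs/2 = 5.75 kHz, folds to fs − 11 kHz = 0.5 kHz.
11 kHz > fs/2 = 5.75 kHz, folds to fs − 11 kHz = 0.5 kHz.
14 kHz mod fs = 2.5 kHz.
2.5 kHz ≤ fs/2 = 5.75 kHz, appears at 2.5 kHz.
11 kHz and 22.5 kHz both map to 0.5 kHz.

11 kHz, 22.5 kHz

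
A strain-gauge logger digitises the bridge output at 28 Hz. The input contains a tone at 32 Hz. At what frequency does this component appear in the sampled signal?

32 Hz mod fs = 4 Hz.
4 Hz ≤ fs/2 = 14 Hz, appears at 4 Hz.

4 Hz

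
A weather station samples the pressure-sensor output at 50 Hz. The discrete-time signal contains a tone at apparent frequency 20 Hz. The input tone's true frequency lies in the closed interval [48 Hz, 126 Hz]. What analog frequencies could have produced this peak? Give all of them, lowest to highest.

Frequencies that alias to 20 Hz are k·fs ± 20 Hz for integer k ≥ 0.
k=0: 20 Hz.
k=1: 30 Hz, 70 Hz.
k=2: 80 Hz, 120 Hz.
k=3: 130 Hz, 170 Hz.
Within [48 Hz, 126 Hz]: 70 Hz, 80 Hz, 120 Hz.

70 Hz, 80 Hz, 120 Hz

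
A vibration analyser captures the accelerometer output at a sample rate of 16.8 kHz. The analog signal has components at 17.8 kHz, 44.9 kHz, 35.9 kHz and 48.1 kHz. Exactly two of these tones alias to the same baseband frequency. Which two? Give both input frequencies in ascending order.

fs/2 = 8.4 kHz.
17.8 kHz mod fs = 1 kHz.
1 kHz ≤ fs/2 = 8.4 kHz, appears at 1 kHz.
44.9 kHz mod fs = 11.3 kHz.
11.3 kHz > fs/2 = 8.4 kHz, folds to fs − 11.3 kHz = 5.5 kHz.
35.9 kHz mod fs = 2.3 kHz.
2.3 kHz ≤ fs/2 = 8.4 kHz, appears at 2.3 kHz.
48.1 kHz mod fs = 14.5 kHz.
14.5 kHz > fs/2 = 8.4 kHz, folds to fs − 14.5 kHz = 2.3 kHz.
35.9 kHz and 48.1 kHz both map to 2.3 kHz.

35.9 kHz, 48.1 kHz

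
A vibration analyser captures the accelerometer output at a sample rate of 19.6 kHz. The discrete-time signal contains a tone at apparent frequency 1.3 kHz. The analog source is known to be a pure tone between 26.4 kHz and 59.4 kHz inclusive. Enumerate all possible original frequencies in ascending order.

37.9 kHz, 40.5 kHz, 57.5 kHz

Frequencies that alias to 1.3 kHz are k·fs ± 1.3 kHz for integer k ≥ 0.
k=0: 1.3 kHz.
k=1: 18.3 kHz, 20.9 kHz.
k=2: 37.9 kHz, 40.5 kHz.
k=3: 57.5 kHz, 60.1 kHz.
k=4: 77.1 kHz, 79.7 kHz.
Within [26.4 kHz, 59.4 kHz]: 37.9 kHz, 40.5 kHz, 57.5 kHz.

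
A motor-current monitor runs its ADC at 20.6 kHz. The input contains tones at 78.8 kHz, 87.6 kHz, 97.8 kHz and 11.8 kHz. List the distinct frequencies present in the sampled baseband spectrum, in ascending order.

fs/2 = 10.3 kHz.
78.8 kHz mod fs = 17 kHz.
17 kHz > fs/2 = 10.3 kHz, folds to fs − 17 kHz = 3.6 kHz.
87.6 kHz mod fs = 5.2 kHz.
5.2 kHz ≤ fs/2 = 10.3 kHz, appears at 5.2 kHz.
97.8 kHz mod fs = 15.4 kHz.
15.4 kHz > fs/2 = 10.3 kHz, folds to fs − 15.4 kHz = 5.2 kHz.
11.8 kHz > fs/2 = 10.3 kHz, folds to fs − 11.8 kHz = 8.8 kHz.
Distinct values: {3.6 kHz, 5.2 kHz, 8.8 kHz}.

3.6 kHz, 5.2 kHz, 8.8 kHz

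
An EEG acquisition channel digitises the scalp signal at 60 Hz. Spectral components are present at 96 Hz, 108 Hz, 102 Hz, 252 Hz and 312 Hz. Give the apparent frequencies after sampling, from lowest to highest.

12 Hz, 18 Hz, 24 Hz

fs/2 = 30 Hz.
96 Hz mod fs = 36 Hz.
36 Hz > fs/2 = 30 Hz, folds to fs − 36 Hz = 24 Hz.
108 Hz mod fs = 48 Hz.
48 Hz > fs/2 = 30 Hz, folds to fs − 48 Hz = 12 Hz.
102 Hz mod fs = 42 Hz.
42 Hz > fs/2 = 30 Hz, folds to fs − 42 Hz = 18 Hz.
252 Hz mod fs = 12 Hz.
12 Hz ≤ fs/2 = 30 Hz, appears at 12 Hz.
312 Hz mod fs = 12 Hz.
12 Hz ≤ fs/2 = 30 Hz, appears at 12 Hz.
Distinct values: {12 Hz, 18 Hz, 24 Hz}.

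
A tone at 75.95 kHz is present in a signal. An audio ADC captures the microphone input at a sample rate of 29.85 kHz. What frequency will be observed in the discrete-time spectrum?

75.95 kHz mod fs = 16.25 kHz.
16.25 kHz > fs/2 = 14.925 kHz, folds to fs − 16.25 kHz = 13.6 kHz.

13.6 kHz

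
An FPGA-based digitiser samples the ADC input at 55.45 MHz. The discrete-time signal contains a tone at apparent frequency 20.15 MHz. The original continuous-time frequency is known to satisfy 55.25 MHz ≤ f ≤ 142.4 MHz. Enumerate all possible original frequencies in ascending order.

Frequencies that alias to 20.15 MHz are k·fs ± 20.15 MHz for integer k ≥ 0.
k=0: 20.15 MHz.
k=1: 35.3 MHz, 75.6 MHz.
k=2: 90.75 MHz, 131.05 MHz.
k=3: 146.2 MHz, 186.5 MHz.
Within [55.25 MHz, 142.4 MHz]: 75.6 MHz, 90.75 MHz, 131.05 MHz.

75.6 MHz, 90.75 MHz, 131.05 MHz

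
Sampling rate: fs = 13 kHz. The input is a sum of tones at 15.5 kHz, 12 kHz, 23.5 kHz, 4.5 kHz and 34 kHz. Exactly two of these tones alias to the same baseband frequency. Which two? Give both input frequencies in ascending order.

fs/2 = 6.5 kHz.
15.5 kHz mod fs = 2.5 kHz.
2.5 kHz ≤ fs/2 = 6.5 kHz, appears at 2.5 kHz.
12 kHz > fs/2 = 6.5 kHz, folds to fs − 12 kHz = 1 kHz.
23.5 kHz mod fs = 10.5 kHz.
10.5 kHz > fs/2 = 6.5 kHz, folds to fs − 10.5 kHz = 2.5 kHz.
4.5 kHz ≤ fs/2 = 6.5 kHz, passes unchanged.
34 kHz mod fs = 8 kHz.
8 kHz > fs/2 = 6.5 kHz, folds to fs − 8 kHz = 5 kHz.
15.5 kHz and 23.5 kHz both map to 2.5 kHz.

15.5 kHz, 23.5 kHz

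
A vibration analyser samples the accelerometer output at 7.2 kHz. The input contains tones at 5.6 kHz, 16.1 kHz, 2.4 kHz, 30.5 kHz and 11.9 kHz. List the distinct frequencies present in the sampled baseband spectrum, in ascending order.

fs/2 = 3.6 kHz.
5.6 kHz > fs/2 = 3.6 kHz, folds to fs − 5.6 kHz = 1.6 kHz.
16.1 kHz mod fs = 1.7 kHz.
1.7 kHz ≤ fs/2 = 3.6 kHz, appears at 1.7 kHz.
2.4 kHz ≤ fs/2 = 3.6 kHz, passes unchanged.
30.5 kHz mod fs = 1.7 kHz.
1.7 kHz ≤ fs/2 = 3.6 kHz, appears at 1.7 kHz.
11.9 kHz mod fs = 4.7 kHz.
4.7 kHz > fs/2 = 3.6 kHz, folds to fs − 4.7 kHz = 2.5 kHz.
Distinct values: {1.6 kHz, 1.7 kHz, 2.4 kHz, 2.5 kHz}.

1.6 kHz, 1.7 kHz, 2.4 kHz, 2.5 kHz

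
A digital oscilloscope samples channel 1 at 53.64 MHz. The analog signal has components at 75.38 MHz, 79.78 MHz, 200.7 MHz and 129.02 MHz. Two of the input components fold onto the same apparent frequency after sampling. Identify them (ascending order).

fs/2 = 26.82 MHz.
75.38 MHz mod fs = 21.74 MHz.
21.74 MHz ≤ fs/2 = 26.82 MHz, appears at 21.74 MHz.
79.78 MHz mod fs = 26.14 MHz.
26.14 MHz ≤ fs/2 = 26.82 MHz, appears at 26.14 MHz.
200.7 MHz mod fs = 39.78 MHz.
39.78 MHz > fs/2 = 26.82 MHz, folds to fs − 39.78 MHz = 13.86 MHz.
129.02 MHz mod fs = 21.74 MHz.
21.74 MHz ≤ fs/2 = 26.82 MHz, appears at 21.74 MHz.
75.38 MHz and 129.02 MHz both map to 21.74 MHz.

75.38 MHz, 129.02 MHz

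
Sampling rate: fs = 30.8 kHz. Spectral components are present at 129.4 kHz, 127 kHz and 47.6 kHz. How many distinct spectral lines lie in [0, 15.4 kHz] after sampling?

fs/2 = 15.4 kHz.
129.4 kHz mod fs = 6.2 kHz.
6.2 kHz ≤ fs/2 = 15.4 kHz, appears at 6.2 kHz.
127 kHz mod fs = 3.8 kHz.
3.8 kHz ≤ fs/2 = 15.4 kHz, appears at 3.8 kHz.
47.6 kHz mod fs = 16.8 kHz.
16.8 kHz > fs/2 = 15.4 kHz, folds to fs − 16.8 kHz = 14 kHz.
Distinct values: {3.8 kHz, 6.2 kHz, 14 kHz} → 3.

3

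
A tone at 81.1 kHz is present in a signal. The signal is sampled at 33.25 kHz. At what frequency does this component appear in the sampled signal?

14.6 kHz

81.1 kHz mod fs = 14.6 kHz.
14.6 kHz ≤ fs/2 = 16.625 kHz, appears at 14.6 kHz.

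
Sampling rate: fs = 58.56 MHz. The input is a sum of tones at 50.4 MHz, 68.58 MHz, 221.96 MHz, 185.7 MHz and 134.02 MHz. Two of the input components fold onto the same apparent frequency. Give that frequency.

10.02 MHz

fs/2 = 29.28 MHz.
50.4 MHz > fs/2 = 29.28 MHz, folds to fs − 50.4 MHz = 8.16 MHz.
68.58 MHz mod fs = 10.02 MHz.
10.02 MHz ≤ fs/2 = 29.28 MHz, appears at 10.02 MHz.
221.96 MHz mod fs = 46.28 MHz.
46.28 MHz > fs/2 = 29.28 MHz, folds to fs − 46.28 MHz = 12.28 MHz.
185.7 MHz mod fs = 10.02 MHz.
10.02 MHz ≤ fs/2 = 29.28 MHz, appears at 10.02 MHz.
134.02 MHz mod fs = 16.9 MHz.
16.9 MHz ≤ fs/2 = 29.28 MHz, appears at 16.9 MHz.
68.58 MHz and 185.7 MHz both map to 10.02 MHz.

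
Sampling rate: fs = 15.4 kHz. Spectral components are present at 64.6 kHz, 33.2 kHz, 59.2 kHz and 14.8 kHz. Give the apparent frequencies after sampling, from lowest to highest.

fs/2 = 7.7 kHz.
64.6 kHz mod fs = 3 kHz.
3 kHz ≤ fs/2 = 7.7 kHz, appears at 3 kHz.
33.2 kHz mod fs = 2.4 kHz.
2.4 kHz ≤ fs/2 = 7.7 kHz, appears at 2.4 kHz.
59.2 kHz mod fs = 13 kHz.
13 kHz > fs/2 = 7.7 kHz, folds to fs − 13 kHz = 2.4 kHz.
14.8 kHz > fs/2 = 7.7 kHz, folds to fs − 14.8 kHz = 0.6 kHz.
Distinct values: {0.6 kHz, 2.4 kHz, 3 kHz}.

0.6 kHz, 2.4 kHz, 3 kHz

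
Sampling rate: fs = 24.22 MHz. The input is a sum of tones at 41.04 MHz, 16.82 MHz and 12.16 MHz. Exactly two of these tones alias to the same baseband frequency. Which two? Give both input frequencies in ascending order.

fs/2 = 12.11 MHz.
41.04 MHz mod fs = 16.82 MHz.
16.82 MHz > fs/2 = 12.11 MHz, folds to fs − 16.82 MHz = 7.4 MHz.
16.82 MHz > fs/2 = 12.11 MHz, folds to fs − 16.82 MHz = 7.4 MHz.
12.16 MHz > fs/2 = 12.11 MHz, folds to fs − 12.16 MHz = 12.06 MHz.
16.82 MHz and 41.04 MHz both map to 7.4 MHz.

16.82 MHz, 41.04 MHz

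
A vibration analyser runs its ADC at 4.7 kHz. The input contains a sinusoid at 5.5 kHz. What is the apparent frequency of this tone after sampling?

0.8 kHz

5.5 kHz mod fs = 0.8 kHz.
0.8 kHz ≤ fs/2 = 2.35 kHz, appears at 0.8 kHz.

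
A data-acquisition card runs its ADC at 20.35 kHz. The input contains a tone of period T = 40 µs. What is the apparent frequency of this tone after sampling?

T = 40 µs → f = 1/T = 25 kHz.
25 kHz mod fs = 4.65 kHz.
4.65 kHz ≤ fs/2 = 10.175 kHz, appears at 4.65 kHz.

4.65 kHz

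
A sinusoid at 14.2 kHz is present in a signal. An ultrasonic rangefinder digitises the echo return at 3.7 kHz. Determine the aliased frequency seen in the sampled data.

14.2 kHz mod fs = 3.1 kHz.
3.1 kHz > fs/2 = 1.85 kHz, folds to fs − 3.1 kHz = 0.6 kHz.

0.6 kHz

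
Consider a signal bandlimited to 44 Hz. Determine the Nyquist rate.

Nyquist rate = 2 × 44 Hz = 88 Hz.

88 Hz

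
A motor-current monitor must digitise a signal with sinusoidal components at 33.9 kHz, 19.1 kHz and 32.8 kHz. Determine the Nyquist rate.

67.8 kHz

Highest-frequency component: 33.9 kHz.
Nyquist rate = 2 × 33.9 kHz = 67.8 kHz.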